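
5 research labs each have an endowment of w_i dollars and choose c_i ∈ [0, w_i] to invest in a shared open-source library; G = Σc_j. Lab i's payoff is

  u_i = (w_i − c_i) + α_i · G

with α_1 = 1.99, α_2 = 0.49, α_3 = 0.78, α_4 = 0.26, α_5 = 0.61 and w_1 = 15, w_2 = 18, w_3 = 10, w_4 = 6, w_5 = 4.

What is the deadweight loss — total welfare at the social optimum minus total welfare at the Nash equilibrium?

118.94

∂u_i/∂c_i = α_i − 1, so lab i contributes w_i if α_i > 1, else 0.
α_i > 1 for i ∈ {1}; NE contributions (15, 0, 0, 0, 0), G = 15.
W^NE = Σw_i − G^NE + (Σα_i)·G^NE = 53 + 3.13·15 = 99.95.
Planner: ∂(Σu_j)/∂c_i = Σα_j − 1 = 3.13 > 0, so everyone contributes w_i; G^SO = 53, W^SO = 53 + 3.13·53 = 218.89.
Deadweight loss = 118.94.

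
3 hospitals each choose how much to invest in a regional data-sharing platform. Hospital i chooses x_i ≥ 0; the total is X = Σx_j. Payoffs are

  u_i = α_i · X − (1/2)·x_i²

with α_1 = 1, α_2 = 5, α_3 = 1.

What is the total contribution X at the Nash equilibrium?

7

Hospital i's FOC: ∂u_i/∂x_i = α_i − x_i = 0, so x_i* = α_i.
NE contributions = (1, 5, 1); X = 7.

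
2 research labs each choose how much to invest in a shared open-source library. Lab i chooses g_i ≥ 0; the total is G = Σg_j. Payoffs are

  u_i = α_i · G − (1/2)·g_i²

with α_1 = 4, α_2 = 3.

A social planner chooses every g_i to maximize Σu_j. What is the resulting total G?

14

Planner FOC: ∂(Σu_j)/∂g_i = (Σα_j) − g_i = 0, so g_i^SO = Σα_j = 7 for every i; G^SO = 14.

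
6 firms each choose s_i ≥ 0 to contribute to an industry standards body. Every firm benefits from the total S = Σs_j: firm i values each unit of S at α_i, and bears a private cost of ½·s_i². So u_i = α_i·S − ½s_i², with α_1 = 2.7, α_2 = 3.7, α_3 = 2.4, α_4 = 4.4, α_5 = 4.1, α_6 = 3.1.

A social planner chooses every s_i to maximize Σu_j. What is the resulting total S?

122.4

Planner FOC: ∂(Σu_j)/∂s_i = (Σα_j) − s_i = 0, so s_i^SO = Σα_j = 20.4 for every i; S^SO = 122.4.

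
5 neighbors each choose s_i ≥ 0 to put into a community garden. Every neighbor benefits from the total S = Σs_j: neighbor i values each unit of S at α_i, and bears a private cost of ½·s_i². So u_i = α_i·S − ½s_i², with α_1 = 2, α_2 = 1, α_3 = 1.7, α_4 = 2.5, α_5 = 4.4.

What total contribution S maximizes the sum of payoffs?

58

Planner FOC: ∂(Σu_j)/∂s_i = (Σα_j) − s_i = 0, so s_i^SO = Σα_j = 11.6 for every i; S^SO = 58.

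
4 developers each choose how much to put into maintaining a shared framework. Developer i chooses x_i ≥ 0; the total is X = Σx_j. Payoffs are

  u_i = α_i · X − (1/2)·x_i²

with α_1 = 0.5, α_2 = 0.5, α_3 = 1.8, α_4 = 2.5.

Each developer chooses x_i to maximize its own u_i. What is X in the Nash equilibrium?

Developer i's FOC: ∂u_i/∂x_i = α_i − x_i = 0, so x_i* = α_i.
NE contributions = (0.5, 0.5, 1.8, 2.5); X = 5.3.

5.3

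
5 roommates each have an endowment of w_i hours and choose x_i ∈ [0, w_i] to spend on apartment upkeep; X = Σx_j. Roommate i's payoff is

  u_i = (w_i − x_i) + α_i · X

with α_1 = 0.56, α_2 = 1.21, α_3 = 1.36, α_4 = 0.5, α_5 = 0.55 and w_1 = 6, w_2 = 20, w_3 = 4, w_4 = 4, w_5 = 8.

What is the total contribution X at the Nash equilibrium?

∂u_i/∂x_i = α_i − 1, so roommate i contributes w_i if α_i > 1, else 0.
α_i > 1 for i ∈ {2, 3}; NE contributions (0, 20, 4, 0, 0), X = 24.

24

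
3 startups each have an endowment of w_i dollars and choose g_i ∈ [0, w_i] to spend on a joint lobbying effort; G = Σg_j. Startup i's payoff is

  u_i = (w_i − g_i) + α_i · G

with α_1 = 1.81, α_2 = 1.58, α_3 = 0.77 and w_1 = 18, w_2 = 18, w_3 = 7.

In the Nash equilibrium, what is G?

∂u_i/∂g_i = α_i − 1, so startup i contributes w_i if α_i > 1, else 0.
α_i > 1 for i ∈ {1, 2}; NE contributions (18, 18, 0), G = 36.

36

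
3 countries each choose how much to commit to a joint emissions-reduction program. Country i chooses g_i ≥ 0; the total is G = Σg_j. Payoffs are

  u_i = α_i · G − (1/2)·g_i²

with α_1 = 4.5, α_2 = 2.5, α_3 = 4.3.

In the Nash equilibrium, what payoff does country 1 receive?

Country i's FOC: ∂u_i/∂g_i = α_i − g_i = 0, so g_i* = α_i.
NE contributions = (4.5, 2.5, 4.3); G = 11.3.
u_1 = α_1·G − ½·(g_1)² = 4.5·11.3 − ½·4.5² = 40.725.

40.725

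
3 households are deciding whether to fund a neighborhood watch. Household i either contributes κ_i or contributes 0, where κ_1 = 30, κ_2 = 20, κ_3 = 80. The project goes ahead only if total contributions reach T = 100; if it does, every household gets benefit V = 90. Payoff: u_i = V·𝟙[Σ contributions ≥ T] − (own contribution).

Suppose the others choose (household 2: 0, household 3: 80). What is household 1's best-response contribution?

Others' total = 80. Contributing 30 brings total to 110 ≥ 100: gain V − κ_1 = 60.
Best response: 30.

30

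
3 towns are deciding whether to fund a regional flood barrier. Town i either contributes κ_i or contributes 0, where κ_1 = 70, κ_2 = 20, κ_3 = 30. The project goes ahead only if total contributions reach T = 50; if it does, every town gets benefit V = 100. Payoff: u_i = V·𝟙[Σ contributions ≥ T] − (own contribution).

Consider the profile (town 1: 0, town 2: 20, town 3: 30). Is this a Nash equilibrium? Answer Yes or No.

Total = 50 ≥ 50: provided.
Town 1 (pledges 0, payoff 100): pledging 70 → total 120, payoff 30. No gain.
Town 2 (pledges 20, payoff 80): dropping to 0 → total 30, payoff 0. No gain.
Town 3 (pledges 30, payoff 70): dropping to 0 → total 20, payoff 0. No gain.

Yes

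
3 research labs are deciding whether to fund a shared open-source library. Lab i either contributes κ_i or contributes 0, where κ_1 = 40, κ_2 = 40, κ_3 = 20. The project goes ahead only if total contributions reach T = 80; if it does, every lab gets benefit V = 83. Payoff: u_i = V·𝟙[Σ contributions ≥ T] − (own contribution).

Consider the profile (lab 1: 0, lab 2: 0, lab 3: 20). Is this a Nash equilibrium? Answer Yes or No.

Total = 20 < 80: not provided.
Lab 1 (pledges 0, payoff 0): pledging 40 → total 60, payoff -40. No gain.
Lab 2 (pledges 0, payoff 0): pledging 40 → total 60, payoff -40. No gain.
Lab 3 (pledges 20, payoff -20): dropping to 0 → total 0, payoff 0. Profitable deviation.

No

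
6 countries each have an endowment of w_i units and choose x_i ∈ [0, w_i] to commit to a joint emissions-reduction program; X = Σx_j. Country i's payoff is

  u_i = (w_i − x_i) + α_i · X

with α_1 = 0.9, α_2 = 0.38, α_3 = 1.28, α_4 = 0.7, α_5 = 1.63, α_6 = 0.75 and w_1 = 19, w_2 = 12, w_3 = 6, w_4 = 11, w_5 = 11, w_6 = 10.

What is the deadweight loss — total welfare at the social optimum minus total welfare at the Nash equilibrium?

∂u_i/∂x_i = α_i − 1, so country i contributes w_i if α_i > 1, else 0.
α_i > 1 for i ∈ {3, 5}; NE contributions (0, 0, 6, 0, 11, 0), X = 17.
W^NE = Σw_i − X^NE + (Σα_i)·X^NE = 69 + 4.64·17 = 147.88.
Planner: ∂(Σu_j)/∂x_i = Σα_j − 1 = 4.64 > 0, so everyone contributes w_i; X^SO = 69, W^SO = 69 + 4.64·69 = 389.16.
Deadweight loss = 241.28.

241.28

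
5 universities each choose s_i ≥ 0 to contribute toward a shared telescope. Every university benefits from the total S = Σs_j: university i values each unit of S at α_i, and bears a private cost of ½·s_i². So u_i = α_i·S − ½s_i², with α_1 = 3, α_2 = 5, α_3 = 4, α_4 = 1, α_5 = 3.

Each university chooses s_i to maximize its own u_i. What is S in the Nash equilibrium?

University i's FOC: ∂u_i/∂s_i = α_i − s_i = 0, so s_i* = α_i.
NE contributions = (3, 5, 4, 1, 3); S = 16.

16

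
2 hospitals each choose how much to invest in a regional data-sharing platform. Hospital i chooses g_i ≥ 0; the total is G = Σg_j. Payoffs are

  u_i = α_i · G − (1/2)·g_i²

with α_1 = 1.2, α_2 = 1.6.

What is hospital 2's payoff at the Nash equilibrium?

Hospital i's FOC: ∂u_i/∂g_i = α_i − g_i = 0, so g_i* = α_i.
NE contributions = (1.2, 1.6); G = 2.8.
u_2 = α_2·G − ½·(g_2)² = 1.6·2.8 − ½·1.6² = 3.2.

3.2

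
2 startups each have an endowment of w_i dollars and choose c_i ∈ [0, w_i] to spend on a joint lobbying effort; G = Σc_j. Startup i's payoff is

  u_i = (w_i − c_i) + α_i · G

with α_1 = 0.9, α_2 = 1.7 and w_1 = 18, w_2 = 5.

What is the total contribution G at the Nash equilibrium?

5

∂u_i/∂c_i = α_i − 1, so startup i contributes w_i if α_i > 1, else 0.
α_i > 1 for i ∈ {2}; NE contributions (0, 5), G = 5.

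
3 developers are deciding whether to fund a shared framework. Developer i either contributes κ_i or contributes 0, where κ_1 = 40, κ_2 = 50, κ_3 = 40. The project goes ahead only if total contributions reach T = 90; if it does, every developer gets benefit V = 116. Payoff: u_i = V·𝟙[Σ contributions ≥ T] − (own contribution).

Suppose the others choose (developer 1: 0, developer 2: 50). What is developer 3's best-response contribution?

40

Others' total = 50. Contributing 40 brings total to 90 ≥ 90: gain V − κ_3 = 76.
Best response: 40.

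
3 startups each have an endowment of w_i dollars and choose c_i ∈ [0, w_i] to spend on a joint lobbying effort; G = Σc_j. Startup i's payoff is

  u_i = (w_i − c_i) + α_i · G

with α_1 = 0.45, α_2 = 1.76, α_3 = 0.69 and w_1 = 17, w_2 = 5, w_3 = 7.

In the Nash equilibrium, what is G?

5

∂u_i/∂c_i = α_i − 1, so startup i contributes w_i if α_i > 1, else 0.
α_i > 1 for i ∈ {2}; NE contributions (0, 5, 0), G = 5.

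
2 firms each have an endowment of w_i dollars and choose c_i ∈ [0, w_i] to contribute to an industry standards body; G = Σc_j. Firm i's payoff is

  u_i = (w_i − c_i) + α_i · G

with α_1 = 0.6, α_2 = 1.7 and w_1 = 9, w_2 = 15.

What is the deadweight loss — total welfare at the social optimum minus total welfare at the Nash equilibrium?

11.7

∂u_i/∂c_i = α_i − 1, so firm i contributes w_i if α_i > 1, else 0.
α_i > 1 for i ∈ {2}; NE contributions (0, 15), G = 15.
W^NE = Σw_i − G^NE + (Σα_i)·G^NE = 24 + 1.3·15 = 43.5.
Planner: ∂(Σu_j)/∂c_i = Σα_j − 1 = 1.3 > 0, so everyone contributes w_i; G^SO = 24, W^SO = 24 + 1.3·24 = 55.2.
Deadweight loss = 11.7.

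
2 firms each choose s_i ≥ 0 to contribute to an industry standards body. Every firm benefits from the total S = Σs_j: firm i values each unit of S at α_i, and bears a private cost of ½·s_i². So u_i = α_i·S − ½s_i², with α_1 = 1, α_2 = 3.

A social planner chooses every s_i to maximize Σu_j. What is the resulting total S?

8

Planner FOC: ∂(Σu_j)/∂s_i = (Σα_j) − s_i = 0, so s_i^SO = Σα_j = 4 for every i; S^SO = 8.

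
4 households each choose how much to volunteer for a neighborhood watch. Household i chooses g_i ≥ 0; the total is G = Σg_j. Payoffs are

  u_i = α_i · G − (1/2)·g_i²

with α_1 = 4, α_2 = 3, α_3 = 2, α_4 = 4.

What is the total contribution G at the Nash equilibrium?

Household i's FOC: ∂u_i/∂g_i = α_i − g_i = 0, so g_i* = α_i.
NE contributions = (4, 3, 2, 4); G = 13.

13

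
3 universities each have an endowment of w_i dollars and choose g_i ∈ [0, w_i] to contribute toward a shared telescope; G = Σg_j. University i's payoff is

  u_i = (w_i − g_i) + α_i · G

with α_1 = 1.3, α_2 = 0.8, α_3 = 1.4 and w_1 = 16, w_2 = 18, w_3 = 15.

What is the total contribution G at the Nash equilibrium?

∂u_i/∂g_i = α_i − 1, so university i contributes w_i if α_i > 1, else 0.
α_i > 1 for i ∈ {1, 3}; NE contributions (16, 0, 15), G = 31.

31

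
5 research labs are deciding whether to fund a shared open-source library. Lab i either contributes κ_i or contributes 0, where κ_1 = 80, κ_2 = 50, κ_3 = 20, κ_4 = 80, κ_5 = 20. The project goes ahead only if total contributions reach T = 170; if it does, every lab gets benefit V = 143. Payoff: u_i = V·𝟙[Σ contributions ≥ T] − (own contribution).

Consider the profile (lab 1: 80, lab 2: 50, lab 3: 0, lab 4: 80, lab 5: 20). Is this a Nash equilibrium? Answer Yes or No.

No

Total = 230 ≥ 170: provided.
Lab 1 (pledges 80, payoff 63): dropping to 0 → total 150, payoff 0. No gain.
Lab 2 (pledges 50, payoff 93): dropping to 0 → total 180, payoff 143. Profitable deviation.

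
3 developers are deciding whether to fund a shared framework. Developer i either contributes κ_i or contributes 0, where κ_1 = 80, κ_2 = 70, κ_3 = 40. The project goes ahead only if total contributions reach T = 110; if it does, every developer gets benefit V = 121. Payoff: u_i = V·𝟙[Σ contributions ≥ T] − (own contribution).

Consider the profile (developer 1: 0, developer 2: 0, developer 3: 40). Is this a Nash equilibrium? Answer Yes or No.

Total = 40 < 110: not provided.
Developer 1 (pledges 0, payoff 0): pledging 80 → total 120, payoff 41. Profitable deviation.

No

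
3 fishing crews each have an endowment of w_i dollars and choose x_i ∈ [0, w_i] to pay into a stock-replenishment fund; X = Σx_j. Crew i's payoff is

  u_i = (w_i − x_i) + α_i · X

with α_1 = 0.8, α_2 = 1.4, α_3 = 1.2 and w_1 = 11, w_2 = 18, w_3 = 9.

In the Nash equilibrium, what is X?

27

∂u_i/∂x_i = α_i − 1, so crew i contributes w_i if α_i > 1, else 0.
α_i > 1 for i ∈ {2, 3}; NE contributions (0, 18, 9), X = 27.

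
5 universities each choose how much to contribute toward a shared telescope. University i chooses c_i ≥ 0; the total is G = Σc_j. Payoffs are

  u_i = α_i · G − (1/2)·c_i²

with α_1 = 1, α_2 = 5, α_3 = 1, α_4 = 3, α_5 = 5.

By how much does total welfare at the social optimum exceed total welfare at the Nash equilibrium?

368

University i's FOC: ∂u_i/∂c_i = α_i − c_i = 0, so c_i* = α_i.
NE contributions = (1, 5, 1, 3, 5); G = 15.
W^NE = (Σα)·G − ½Σα_i² = 15² − ½·61 = 194.5.
Planner sets c_i = Σα_j = 15 for every i, so G^SO = 5·15 = 75.
W^SO = (Σα)·G^SO − ½·5·(Σα)² = (5/2)·15² = 562.5.
Deadweight loss = W^SO − W^NE = 368.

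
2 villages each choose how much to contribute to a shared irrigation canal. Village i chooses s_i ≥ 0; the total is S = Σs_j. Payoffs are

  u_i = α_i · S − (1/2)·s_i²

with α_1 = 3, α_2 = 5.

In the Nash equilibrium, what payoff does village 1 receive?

19.5

Village i's FOC: ∂u_i/∂s_i = α_i − s_i = 0, so s_i* = α_i.
NE contributions = (3, 5); S = 8.
u_1 = α_1·S − ½·(s_1)² = 3·8 − ½·3² = 19.5.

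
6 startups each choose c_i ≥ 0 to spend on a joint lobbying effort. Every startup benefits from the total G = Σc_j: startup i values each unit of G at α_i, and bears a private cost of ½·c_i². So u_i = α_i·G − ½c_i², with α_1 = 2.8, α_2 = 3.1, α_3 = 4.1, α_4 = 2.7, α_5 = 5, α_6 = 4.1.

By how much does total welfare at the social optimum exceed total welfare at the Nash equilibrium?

992.16

Startup i's FOC: ∂u_i/∂c_i = α_i − c_i = 0, so c_i* = α_i.
NE contributions = (2.8, 3.1, 4.1, 2.7, 5, 4.1); G = 21.8.
W^NE = (Σα)·G − ½Σα_i² = 21.8² − ½·83.36 = 433.56.
Planner sets c_i = Σα_j = 21.8 for every i, so G^SO = 6·21.8 = 130.8.
W^SO = (Σα)·G^SO − ½·6·(Σα)² = (6/2)·21.8² = 1425.72.
Deadweight loss = W^SO − W^NE = 992.16.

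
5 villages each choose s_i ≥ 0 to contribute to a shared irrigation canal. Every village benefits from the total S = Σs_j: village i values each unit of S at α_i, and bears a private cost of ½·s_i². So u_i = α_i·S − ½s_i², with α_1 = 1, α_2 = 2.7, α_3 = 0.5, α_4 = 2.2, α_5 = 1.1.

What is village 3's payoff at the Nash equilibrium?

3.625

Village i's FOC: ∂u_i/∂s_i = α_i − s_i = 0, so s_i* = α_i.
NE contributions = (1, 2.7, 0.5, 2.2, 1.1); S = 7.5.
u_3 = α_3·S − ½·(s_3)² = 0.5·7.5 − ½·0.5² = 3.625.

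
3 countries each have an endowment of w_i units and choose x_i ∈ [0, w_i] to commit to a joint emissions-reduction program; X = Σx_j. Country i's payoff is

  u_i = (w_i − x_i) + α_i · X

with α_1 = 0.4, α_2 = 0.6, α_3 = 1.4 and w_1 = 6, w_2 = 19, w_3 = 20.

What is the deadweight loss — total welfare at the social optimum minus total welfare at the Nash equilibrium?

∂u_i/∂x_i = α_i − 1, so country i contributes w_i if α_i > 1, else 0.
α_i > 1 for i ∈ {3}; NE contributions (0, 0, 20), X = 20.
W^NE = Σw_i − X^NE + (Σα_i)·X^NE = 45 + 1.4·20 = 73.
Planner: ∂(Σu_j)/∂x_i = Σα_j − 1 = 1.4 > 0, so everyone contributes w_i; X^SO = 45, W^SO = 45 + 1.4·45 = 108.
Deadweight loss = 35.

35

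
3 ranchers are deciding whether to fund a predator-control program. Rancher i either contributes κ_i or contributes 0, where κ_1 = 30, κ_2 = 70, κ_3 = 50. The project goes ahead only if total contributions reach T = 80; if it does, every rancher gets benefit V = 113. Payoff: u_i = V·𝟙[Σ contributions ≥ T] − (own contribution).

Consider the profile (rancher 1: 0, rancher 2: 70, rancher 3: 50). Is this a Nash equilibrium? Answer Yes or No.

Yes

Total = 120 ≥ 80: provided.
Rancher 1 (pledges 0, payoff 113): pledging 30 → total 150, payoff 83. No gain.
Rancher 2 (pledges 70, payoff 43): dropping to 0 → total 50, payoff 0. No gain.
Rancher 3 (pledges 50, payoff 63): dropping to 0 → total 70, payoff 0. No gain.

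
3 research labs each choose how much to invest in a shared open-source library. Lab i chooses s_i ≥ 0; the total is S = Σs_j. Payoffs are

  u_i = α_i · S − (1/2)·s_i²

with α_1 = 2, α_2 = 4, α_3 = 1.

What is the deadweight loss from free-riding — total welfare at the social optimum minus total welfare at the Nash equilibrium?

Lab i's FOC: ∂u_i/∂s_i = α_i − s_i = 0, so s_i* = α_i.
NE contributions = (2, 4, 1); S = 7.
W^NE = (Σα)·S − ½Σα_i² = 7² − ½·21 = 38.5.
Planner sets s_i = Σα_j = 7 for every i, so S^SO = 3·7 = 21.
W^SO = (Σα)·S^SO − ½·3·(Σα)² = (3/2)·7² = 73.5.
Deadweight loss = W^SO − W^NE = 35.

35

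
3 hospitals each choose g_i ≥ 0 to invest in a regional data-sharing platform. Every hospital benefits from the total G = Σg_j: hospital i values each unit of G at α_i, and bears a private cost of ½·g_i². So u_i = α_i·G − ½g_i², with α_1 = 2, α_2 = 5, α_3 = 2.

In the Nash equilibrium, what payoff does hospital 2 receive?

Hospital i's FOC: ∂u_i/∂g_i = α_i − g_i = 0, so g_i* = α_i.
NE contributions = (2, 5, 2); G = 9.
u_2 = α_2·G − ½·(g_2)² = 5·9 − ½·5² = 32.5.

32.5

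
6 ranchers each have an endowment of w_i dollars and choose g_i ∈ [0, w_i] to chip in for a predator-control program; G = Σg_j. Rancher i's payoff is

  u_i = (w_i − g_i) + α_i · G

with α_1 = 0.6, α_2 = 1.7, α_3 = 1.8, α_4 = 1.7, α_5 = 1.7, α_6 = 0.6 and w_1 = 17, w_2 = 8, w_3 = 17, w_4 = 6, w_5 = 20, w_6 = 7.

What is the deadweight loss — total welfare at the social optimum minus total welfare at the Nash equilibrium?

170.4

∂u_i/∂g_i = α_i − 1, so rancher i contributes w_i if α_i > 1, else 0.
α_i > 1 for i ∈ {2, 3, 4, 5}; NE contributions (0, 8, 17, 6, 20, 0), G = 51.
W^NE = Σw_i − G^NE + (Σα_i)·G^NE = 75 + 7.1·51 = 437.1.
Planner: ∂(Σu_j)/∂g_i = Σα_j − 1 = 7.1 > 0, so everyone contributes w_i; G^SO = 75, W^SO = 75 + 7.1·75 = 607.5.
Deadweight loss = 170.4.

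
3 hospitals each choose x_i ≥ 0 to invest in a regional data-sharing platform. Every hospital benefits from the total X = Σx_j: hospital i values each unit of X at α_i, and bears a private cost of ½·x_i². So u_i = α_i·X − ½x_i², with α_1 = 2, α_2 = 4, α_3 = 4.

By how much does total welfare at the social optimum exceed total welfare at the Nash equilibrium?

68

Hospital i's FOC: ∂u_i/∂x_i = α_i − x_i = 0, so x_i* = α_i.
NE contributions = (2, 4, 4); X = 10.
W^NE = (Σα)·X − ½Σα_i² = 10² − ½·36 = 82.
Planner sets x_i = Σα_j = 10 for every i, so X^SO = 3·10 = 30.
W^SO = (Σα)·X^SO − ½·3·(Σα)² = (3/2)·10² = 150.
Deadweight loss = W^SO − W^NE = 68.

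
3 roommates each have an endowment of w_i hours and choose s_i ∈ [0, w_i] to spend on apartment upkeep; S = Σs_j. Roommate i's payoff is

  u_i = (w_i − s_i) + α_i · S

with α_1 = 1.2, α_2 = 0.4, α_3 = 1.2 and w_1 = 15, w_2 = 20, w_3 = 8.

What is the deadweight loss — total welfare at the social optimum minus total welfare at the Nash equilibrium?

36

∂u_i/∂s_i = α_i − 1, so roommate i contributes w_i if α_i > 1, else 0.
α_i > 1 for i ∈ {1, 3}; NE contributions (15, 0, 8), S = 23.
W^NE = Σw_i − S^NE + (Σα_i)·S^NE = 43 + 1.8·23 = 84.4.
Planner: ∂(Σu_j)/∂s_i = Σα_j − 1 = 1.8 > 0, so everyone contributes w_i; S^SO = 43, W^SO = 43 + 1.8·43 = 120.4.
Deadweight loss = 36.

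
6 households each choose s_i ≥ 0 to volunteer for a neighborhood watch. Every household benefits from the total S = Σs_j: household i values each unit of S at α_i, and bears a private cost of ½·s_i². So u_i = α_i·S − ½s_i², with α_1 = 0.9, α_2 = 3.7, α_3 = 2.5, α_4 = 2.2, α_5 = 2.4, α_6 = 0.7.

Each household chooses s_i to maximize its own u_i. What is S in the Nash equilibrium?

12.4

Household i's FOC: ∂u_i/∂s_i = α_i − s_i = 0, so s_i* = α_i.
NE contributions = (0.9, 3.7, 2.5, 2.2, 2.4, 0.7); S = 12.4.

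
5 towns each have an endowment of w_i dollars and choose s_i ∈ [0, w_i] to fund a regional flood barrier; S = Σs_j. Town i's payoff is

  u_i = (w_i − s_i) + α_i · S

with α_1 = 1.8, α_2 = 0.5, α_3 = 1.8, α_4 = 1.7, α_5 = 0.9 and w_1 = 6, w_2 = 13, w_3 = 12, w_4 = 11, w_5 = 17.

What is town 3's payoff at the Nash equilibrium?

∂u_i/∂s_i = α_i − 1, so town i contributes w_i if α_i > 1, else 0.
α_i > 1 for i ∈ {1, 3, 4}; NE contributions (6, 0, 12, 11, 0), S = 29.
u_3 = (12 − 12) + 1.8·29 = 52.2.

52.2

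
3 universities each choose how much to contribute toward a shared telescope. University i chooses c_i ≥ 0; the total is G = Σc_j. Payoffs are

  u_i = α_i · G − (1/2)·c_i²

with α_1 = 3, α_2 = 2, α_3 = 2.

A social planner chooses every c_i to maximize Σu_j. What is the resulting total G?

Planner FOC: ∂(Σu_j)/∂c_i = (Σα_j) − c_i = 0, so c_i^SO = Σα_j = 7 for every i; G^SO = 21.

21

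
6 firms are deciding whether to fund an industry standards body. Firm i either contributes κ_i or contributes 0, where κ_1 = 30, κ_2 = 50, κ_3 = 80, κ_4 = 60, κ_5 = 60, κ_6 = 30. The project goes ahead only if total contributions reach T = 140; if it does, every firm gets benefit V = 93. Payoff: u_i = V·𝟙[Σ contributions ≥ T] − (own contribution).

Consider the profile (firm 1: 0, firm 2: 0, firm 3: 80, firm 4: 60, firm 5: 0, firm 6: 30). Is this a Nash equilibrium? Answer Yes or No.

Total = 170 ≥ 140: provided.
Firm 1 (pledges 0, payoff 93): pledging 30 → total 200, payoff 63. No gain.
Firm 2 (pledges 0, payoff 93): pledging 50 → total 220, payoff 43. No gain.
Firm 3 (pledges 80, payoff 13): dropping to 0 → total 90, payoff 0. No gain.
Firm 4 (pledges 60, payoff 33): dropping to 0 → total 110, payoff 0. No gain.
Firm 5 (pledges 0, payoff 93): pledging 60 → total 230, payoff 33. No gain.
Firm 6 (pledges 30, payoff 63): dropping to 0 → total 140, payoff 93. Profitable deviation.

No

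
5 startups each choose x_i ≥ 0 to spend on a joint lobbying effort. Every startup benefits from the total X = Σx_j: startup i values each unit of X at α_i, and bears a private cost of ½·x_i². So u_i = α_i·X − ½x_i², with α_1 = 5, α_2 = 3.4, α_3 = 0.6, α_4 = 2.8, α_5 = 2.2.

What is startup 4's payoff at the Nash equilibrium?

Startup i's FOC: ∂u_i/∂x_i = α_i − x_i = 0, so x_i* = α_i.
NE contributions = (5, 3.4, 0.6, 2.8, 2.2); X = 14.
u_4 = α_4·X − ½·(x_4)² = 2.8·14 − ½·2.8² = 35.28.

35.28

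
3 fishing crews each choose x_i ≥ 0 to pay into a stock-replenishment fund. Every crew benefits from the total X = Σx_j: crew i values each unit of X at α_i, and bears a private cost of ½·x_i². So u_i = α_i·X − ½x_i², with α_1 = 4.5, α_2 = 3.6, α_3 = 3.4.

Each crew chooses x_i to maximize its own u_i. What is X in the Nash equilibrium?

Crew i's FOC: ∂u_i/∂x_i = α_i − x_i = 0, so x_i* = α_i.
NE contributions = (4.5, 3.6, 3.4); X = 11.5.

11.5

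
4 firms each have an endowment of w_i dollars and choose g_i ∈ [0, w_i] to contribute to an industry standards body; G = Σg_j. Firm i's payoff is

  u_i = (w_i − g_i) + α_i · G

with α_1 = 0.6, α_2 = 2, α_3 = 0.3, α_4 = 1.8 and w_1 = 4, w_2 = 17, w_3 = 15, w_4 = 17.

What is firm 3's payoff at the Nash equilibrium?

∂u_i/∂g_i = α_i − 1, so firm i contributes w_i if α_i > 1, else 0.
α_i > 1 for i ∈ {2, 4}; NE contributions (0, 17, 0, 17), G = 34.
u_3 = (15 − 0) + 0.3·34 = 25.2.

25.2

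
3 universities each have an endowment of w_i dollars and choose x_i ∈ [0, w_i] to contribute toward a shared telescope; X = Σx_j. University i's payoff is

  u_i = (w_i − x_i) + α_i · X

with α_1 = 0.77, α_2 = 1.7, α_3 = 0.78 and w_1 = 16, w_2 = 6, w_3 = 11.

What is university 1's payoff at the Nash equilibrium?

∂u_i/∂x_i = α_i − 1, so university i contributes w_i if α_i > 1, else 0.
α_i > 1 for i ∈ {2}; NE contributions (0, 6, 0), X = 6.
u_1 = (16 − 0) + 0.77·6 = 20.62.

20.62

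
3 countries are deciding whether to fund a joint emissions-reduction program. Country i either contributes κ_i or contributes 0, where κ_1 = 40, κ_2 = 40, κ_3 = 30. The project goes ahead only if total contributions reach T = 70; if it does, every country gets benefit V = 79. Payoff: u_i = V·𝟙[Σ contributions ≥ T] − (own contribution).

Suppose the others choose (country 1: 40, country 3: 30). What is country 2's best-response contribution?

Others' total = 70 ≥ 70; contributing adds cost 40 for no extra benefit.
Best response: 0.

0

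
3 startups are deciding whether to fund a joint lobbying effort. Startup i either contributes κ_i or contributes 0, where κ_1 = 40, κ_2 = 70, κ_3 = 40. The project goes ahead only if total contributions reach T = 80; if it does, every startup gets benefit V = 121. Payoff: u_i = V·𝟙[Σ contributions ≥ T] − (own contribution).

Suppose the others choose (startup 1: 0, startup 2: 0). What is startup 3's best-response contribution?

0

Others' total = 0. Even contributing 40 gives 40 < 80: no benefit either way.
Best response: 0.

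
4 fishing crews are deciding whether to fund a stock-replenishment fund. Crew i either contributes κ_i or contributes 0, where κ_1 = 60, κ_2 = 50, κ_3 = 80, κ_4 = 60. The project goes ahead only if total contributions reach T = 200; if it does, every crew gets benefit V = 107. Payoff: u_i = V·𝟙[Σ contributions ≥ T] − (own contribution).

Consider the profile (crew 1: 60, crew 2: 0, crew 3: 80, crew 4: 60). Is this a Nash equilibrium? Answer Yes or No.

Total = 200 ≥ 200: provided.
Crew 1 (pledges 60, payoff 47): dropping to 0 → total 140, payoff 0. No gain.
Crew 2 (pledges 0, payoff 107): pledging 50 → total 250, payoff 57. No gain.
Crew 3 (pledges 80, payoff 27): dropping to 0 → total 120, payoff 0. No gain.
Crew 4 (pledges 60, payoff 47): dropping to 0 → total 140, payoff 0. No gain.

Yes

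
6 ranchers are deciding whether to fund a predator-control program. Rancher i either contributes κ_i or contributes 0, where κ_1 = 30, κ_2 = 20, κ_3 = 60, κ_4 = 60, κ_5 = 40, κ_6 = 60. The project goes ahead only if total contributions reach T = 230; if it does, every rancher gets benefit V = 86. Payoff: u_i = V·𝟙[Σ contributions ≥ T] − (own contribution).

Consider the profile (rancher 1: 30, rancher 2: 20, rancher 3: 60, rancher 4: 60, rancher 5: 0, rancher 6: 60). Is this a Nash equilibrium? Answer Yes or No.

Yes

Total = 230 ≥ 230: provided.
Rancher 1 (pledges 30, payoff 56): dropping to 0 → total 200, payoff 0. No gain.
Rancher 2 (pledges 20, payoff 66): dropping to 0 → total 210, payoff 0. No gain.
Rancher 3 (pledges 60, payoff 26): dropping to 0 → total 170, payoff 0. No gain.
Rancher 4 (pledges 60, payoff 26): dropping to 0 → total 170, payoff 0. No gain.
Rancher 5 (pledges 0, payoff 86): pledging 40 → total 270, payoff 46. No gain.
Rancher 6 (pledges 60, payoff 26): dropping to 0 → total 170, payoff 0. No gain.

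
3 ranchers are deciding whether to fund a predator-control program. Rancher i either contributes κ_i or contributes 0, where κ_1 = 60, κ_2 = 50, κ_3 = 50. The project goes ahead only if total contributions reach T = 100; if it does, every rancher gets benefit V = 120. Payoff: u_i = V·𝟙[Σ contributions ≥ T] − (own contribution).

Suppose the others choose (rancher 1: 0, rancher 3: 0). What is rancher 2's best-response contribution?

Others' total = 0. Even contributing 50 gives 50 < 100: no benefit either way.
Best response: 0.

0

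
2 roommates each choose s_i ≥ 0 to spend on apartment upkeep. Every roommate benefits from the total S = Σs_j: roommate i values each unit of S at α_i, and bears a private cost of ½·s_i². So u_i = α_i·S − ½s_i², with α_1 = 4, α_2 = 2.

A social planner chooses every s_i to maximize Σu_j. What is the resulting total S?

Planner FOC: ∂(Σu_j)/∂s_i = (Σα_j) − s_i = 0, so s_i^SO = Σα_j = 6 for every i; S^SO = 12.

12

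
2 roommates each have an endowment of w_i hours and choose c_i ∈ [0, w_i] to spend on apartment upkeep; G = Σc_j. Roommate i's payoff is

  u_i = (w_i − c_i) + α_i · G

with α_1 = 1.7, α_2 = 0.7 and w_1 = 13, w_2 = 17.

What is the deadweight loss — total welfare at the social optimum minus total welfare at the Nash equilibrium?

∂u_i/∂c_i = α_i − 1, so roommate i contributes w_i if α_i > 1, else 0.
α_i > 1 for i ∈ {1}; NE contributions (13, 0), G = 13.
W^NE = Σw_i − G^NE + (Σα_i)·G^NE = 30 + 1.4·13 = 48.2.
Planner: ∂(Σu_j)/∂c_i = Σα_j − 1 = 1.4 > 0, so everyone contributes w_i; G^SO = 30, W^SO = 30 + 1.4·30 = 72.
Deadweight loss = 23.8.

23.8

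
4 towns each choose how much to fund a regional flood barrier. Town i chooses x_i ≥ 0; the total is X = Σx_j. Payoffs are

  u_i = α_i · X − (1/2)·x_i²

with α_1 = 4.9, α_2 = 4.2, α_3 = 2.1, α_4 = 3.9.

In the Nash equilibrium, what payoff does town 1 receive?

61.985

Town i's FOC: ∂u_i/∂x_i = α_i − x_i = 0, so x_i* = α_i.
NE contributions = (4.9, 4.2, 2.1, 3.9); X = 15.1.
u_1 = α_1·X − ½·(x_1)² = 4.9·15.1 − ½·4.9² = 61.985.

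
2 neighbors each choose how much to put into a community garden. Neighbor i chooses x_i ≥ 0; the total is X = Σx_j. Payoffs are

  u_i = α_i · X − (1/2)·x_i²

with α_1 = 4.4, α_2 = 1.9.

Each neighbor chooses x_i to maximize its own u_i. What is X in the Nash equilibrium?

Neighbor i's FOC: ∂u_i/∂x_i = α_i − x_i = 0, so x_i* = α_i.
NE contributions = (4.4, 1.9); X = 6.3.

6.3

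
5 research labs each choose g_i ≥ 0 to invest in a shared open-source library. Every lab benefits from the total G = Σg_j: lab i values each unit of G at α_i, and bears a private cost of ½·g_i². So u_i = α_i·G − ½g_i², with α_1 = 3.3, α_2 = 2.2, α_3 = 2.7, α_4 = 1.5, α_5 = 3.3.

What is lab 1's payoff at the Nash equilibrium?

37.455

Lab i's FOC: ∂u_i/∂g_i = α_i − g_i = 0, so g_i* = α_i.
NE contributions = (3.3, 2.2, 2.7, 1.5, 3.3); G = 13.
u_1 = α_1·G − ½·(g_1)² = 3.3·13 − ½·3.3² = 37.455.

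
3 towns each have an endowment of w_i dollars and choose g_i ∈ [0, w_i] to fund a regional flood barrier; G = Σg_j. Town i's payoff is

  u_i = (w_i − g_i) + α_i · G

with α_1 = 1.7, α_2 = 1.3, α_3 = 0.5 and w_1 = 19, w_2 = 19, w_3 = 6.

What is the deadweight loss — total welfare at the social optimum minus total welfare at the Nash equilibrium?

15

∂u_i/∂g_i = α_i − 1, so town i contributes w_i if α_i > 1, else 0.
α_i > 1 for i ∈ {1, 2}; NE contributions (19, 19, 0), G = 38.
W^NE = Σw_i − G^NE + (Σα_i)·G^NE = 44 + 2.5·38 = 139.
Planner: ∂(Σu_j)/∂g_i = Σα_j − 1 = 2.5 > 0, so everyone contributes w_i; G^SO = 44, W^SO = 44 + 2.5·44 = 154.
Deadweight loss = 15.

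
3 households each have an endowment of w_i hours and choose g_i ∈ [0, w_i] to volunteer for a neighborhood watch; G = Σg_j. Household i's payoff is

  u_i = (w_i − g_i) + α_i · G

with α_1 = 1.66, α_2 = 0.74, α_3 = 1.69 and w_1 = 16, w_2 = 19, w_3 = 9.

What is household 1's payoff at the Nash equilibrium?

∂u_i/∂g_i = α_i − 1, so household i contributes w_i if α_i > 1, else 0.
α_i > 1 for i ∈ {1, 3}; NE contributions (16, 0, 9), G = 25.
u_1 = (16 − 16) + 1.66·25 = 41.5.

41.5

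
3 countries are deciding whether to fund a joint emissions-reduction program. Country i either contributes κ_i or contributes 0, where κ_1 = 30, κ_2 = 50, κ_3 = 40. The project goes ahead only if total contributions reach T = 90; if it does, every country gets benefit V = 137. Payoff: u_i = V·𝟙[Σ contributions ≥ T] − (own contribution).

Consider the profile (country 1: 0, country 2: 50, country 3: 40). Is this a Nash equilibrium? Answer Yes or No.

Total = 90 ≥ 90: provided.
Country 1 (pledges 0, payoff 137): pledging 30 → total 120, payoff 107. No gain.
Country 2 (pledges 50, payoff 87): dropping to 0 → total 40, payoff 0. No gain.
Country 3 (pledges 40, payoff 97): dropping to 0 → total 50, payoff 0. No gain.

Yes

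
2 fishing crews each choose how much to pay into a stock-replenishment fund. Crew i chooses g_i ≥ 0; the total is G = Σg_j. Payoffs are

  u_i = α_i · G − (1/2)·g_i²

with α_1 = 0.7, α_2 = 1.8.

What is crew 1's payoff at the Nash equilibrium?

1.505

Crew i's FOC: ∂u_i/∂g_i = α_i − g_i = 0, so g_i* = α_i.
NE contributions = (0.7, 1.8); G = 2.5.
u_1 = α_1·G − ½·(g_1)² = 0.7·2.5 − ½·0.7² = 1.505.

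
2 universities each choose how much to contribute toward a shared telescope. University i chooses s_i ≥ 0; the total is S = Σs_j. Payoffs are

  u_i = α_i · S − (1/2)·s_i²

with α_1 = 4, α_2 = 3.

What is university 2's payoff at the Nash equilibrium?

University i's FOC: ∂u_i/∂s_i = α_i − s_i = 0, so s_i* = α_i.
NE contributions = (4, 3); S = 7.
u_2 = α_2·S − ½·(s_2)² = 3·7 − ½·3² = 16.5.

16.5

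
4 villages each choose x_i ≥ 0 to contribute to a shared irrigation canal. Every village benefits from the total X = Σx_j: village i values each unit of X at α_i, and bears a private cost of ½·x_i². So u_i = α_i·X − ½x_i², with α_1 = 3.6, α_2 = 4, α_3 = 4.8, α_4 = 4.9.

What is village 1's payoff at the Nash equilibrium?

Village i's FOC: ∂u_i/∂x_i = α_i − x_i = 0, so x_i* = α_i.
NE contributions = (3.6, 4, 4.8, 4.9); X = 17.3.
u_1 = α_1·X − ½·(x_1)² = 3.6·17.3 − ½·3.6² = 55.8.

55.8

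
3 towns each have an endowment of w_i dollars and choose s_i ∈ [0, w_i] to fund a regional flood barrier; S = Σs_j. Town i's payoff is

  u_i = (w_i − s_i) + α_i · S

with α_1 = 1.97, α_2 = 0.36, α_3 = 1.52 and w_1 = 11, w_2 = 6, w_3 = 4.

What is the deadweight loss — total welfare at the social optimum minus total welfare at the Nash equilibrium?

17.1

∂u_i/∂s_i = α_i − 1, so town i contributes w_i if α_i > 1, else 0.
α_i > 1 for i ∈ {1, 3}; NE contributions (11, 0, 4), S = 15.
W^NE = Σw_i − S^NE + (Σα_i)·S^NE = 21 + 2.85·15 = 63.75.
Planner: ∂(Σu_j)/∂s_i = Σα_j − 1 = 2.85 > 0, so everyone contributes w_i; S^SO = 21, W^SO = 21 + 2.85·21 = 80.85.
Deadweight loss = 17.1.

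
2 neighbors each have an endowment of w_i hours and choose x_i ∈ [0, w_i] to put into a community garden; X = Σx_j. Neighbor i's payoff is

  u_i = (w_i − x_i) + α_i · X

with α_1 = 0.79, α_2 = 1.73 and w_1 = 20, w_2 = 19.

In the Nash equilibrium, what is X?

∂u_i/∂x_i = α_i − 1, so neighbor i contributes w_i if α_i > 1, else 0.
α_i > 1 for i ∈ {2}; NE contributions (0, 19), X = 19.

19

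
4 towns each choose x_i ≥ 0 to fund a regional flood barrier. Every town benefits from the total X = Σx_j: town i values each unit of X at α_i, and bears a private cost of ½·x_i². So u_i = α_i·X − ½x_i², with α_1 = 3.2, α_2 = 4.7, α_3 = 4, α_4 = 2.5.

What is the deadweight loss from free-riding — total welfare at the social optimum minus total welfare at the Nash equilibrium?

Town i's FOC: ∂u_i/∂x_i = α_i − x_i = 0, so x_i* = α_i.
NE contributions = (3.2, 4.7, 4, 2.5); X = 14.4.
W^NE = (Σα)·X − ½Σα_i² = 14.4² − ½·54.58 = 180.07.
Planner sets x_i = Σα_j = 14.4 for every i, so X^SO = 4·14.4 = 57.6.
W^SO = (Σα)·X^SO − ½·4·(Σα)² = (4/2)·14.4² = 414.72.
Deadweight loss = W^SO − W^NE = 234.65.

234.65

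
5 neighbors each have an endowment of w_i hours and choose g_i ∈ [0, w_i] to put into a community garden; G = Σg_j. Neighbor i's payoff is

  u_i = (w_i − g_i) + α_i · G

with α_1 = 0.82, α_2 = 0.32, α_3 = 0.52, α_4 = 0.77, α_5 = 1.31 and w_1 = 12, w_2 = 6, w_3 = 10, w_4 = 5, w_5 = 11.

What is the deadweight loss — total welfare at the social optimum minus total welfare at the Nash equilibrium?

90.42

∂u_i/∂g_i = α_i − 1, so neighbor i contributes w_i if α_i > 1, else 0.
α_i > 1 for i ∈ {5}; NE contributions (0, 0, 0, 0, 11), G = 11.
W^NE = Σw_i − G^NE + (Σα_i)·G^NE = 44 + 2.74·11 = 74.14.
Planner: ∂(Σu_j)/∂g_i = Σα_j − 1 = 2.74 > 0, so everyone contributes w_i; G^SO = 44, W^SO = 44 + 2.74·44 = 164.56.
Deadweight loss = 90.42.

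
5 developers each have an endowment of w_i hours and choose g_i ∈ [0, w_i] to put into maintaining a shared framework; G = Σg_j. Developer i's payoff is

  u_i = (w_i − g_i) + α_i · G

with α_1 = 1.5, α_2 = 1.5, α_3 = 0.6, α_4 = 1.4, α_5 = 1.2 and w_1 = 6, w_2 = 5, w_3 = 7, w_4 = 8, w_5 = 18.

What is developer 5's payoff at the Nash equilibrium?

∂u_i/∂g_i = α_i − 1, so developer i contributes w_i if α_i > 1, else 0.
α_i > 1 for i ∈ {1, 2, 4, 5}; NE contributions (6, 5, 0, 8, 18), G = 37.
u_5 = (18 − 18) + 1.2·37 = 44.4.

44.4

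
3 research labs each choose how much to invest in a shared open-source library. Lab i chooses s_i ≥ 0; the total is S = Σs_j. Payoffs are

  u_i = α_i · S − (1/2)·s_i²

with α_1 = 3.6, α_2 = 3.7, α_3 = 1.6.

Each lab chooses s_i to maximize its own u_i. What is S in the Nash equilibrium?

8.9

Lab i's FOC: ∂u_i/∂s_i = α_i − s_i = 0, so s_i* = α_i.
NE contributions = (3.6, 3.7, 1.6); S = 8.9.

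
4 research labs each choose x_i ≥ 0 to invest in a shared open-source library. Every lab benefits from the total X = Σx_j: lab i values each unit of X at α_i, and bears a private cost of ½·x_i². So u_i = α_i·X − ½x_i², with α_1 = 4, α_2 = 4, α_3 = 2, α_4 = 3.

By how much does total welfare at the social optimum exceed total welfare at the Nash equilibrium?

191.5

Lab i's FOC: ∂u_i/∂x_i = α_i − x_i = 0, so x_i* = α_i.
NE contributions = (4, 4, 2, 3); X = 13.
W^NE = (Σα)·X − ½Σα_i² = 13² − ½·45 = 146.5.
Planner sets x_i = Σα_j = 13 for every i, so X^SO = 4·13 = 52.
W^SO = (Σα)·X^SO − ½·4·(Σα)² = (4/2)·13² = 338.
Deadweight loss = W^SO − W^NE = 191.5.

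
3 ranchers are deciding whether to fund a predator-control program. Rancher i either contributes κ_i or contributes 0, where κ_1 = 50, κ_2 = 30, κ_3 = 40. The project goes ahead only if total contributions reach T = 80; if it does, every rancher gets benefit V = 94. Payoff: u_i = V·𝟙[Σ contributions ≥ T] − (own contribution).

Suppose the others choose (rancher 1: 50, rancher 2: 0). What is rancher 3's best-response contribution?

Others' total = 50. Contributing 40 brings total to 90 ≥ 80: gain V − κ_3 = 54.
Best response: 40.

40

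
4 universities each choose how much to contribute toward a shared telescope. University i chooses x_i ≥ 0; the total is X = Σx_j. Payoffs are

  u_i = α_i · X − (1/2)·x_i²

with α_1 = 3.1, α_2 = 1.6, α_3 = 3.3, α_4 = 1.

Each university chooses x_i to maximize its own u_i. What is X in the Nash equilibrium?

University i's FOC: ∂u_i/∂x_i = α_i − x_i = 0, so x_i* = α_i.
NE contributions = (3.1, 1.6, 3.3, 1); X = 9.

9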